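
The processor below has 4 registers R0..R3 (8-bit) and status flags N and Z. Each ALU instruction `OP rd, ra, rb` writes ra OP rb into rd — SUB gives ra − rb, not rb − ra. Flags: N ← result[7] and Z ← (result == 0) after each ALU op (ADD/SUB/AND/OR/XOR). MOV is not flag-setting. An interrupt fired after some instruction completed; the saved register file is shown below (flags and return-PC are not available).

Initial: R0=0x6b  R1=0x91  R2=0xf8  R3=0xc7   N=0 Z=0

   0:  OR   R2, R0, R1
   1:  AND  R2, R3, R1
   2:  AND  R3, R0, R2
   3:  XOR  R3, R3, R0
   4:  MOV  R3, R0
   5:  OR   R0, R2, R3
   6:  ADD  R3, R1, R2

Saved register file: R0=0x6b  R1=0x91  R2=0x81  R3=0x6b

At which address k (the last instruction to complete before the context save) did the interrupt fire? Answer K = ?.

after  0: R0=0x6b R1=0x91 R2=0xfb R3=0xc7  N=1 Z=0
after  1: R0=0x6b R1=0x91 R2=0x81 R3=0xc7  N=1 Z=0
after  2: R0=0x6b R1=0x91 R2=0x81 R3=0x01  N=0 Z=0
after  3: R0=0x6b R1=0x91 R2=0x81 R3=0x6a  N=0 Z=0
after  4: R0=0x6b R1=0x91 R2=0x81 R3=0x6b  N=0 Z=0
-- IRQ taken; context saved, return-PC = 5 --

K = 4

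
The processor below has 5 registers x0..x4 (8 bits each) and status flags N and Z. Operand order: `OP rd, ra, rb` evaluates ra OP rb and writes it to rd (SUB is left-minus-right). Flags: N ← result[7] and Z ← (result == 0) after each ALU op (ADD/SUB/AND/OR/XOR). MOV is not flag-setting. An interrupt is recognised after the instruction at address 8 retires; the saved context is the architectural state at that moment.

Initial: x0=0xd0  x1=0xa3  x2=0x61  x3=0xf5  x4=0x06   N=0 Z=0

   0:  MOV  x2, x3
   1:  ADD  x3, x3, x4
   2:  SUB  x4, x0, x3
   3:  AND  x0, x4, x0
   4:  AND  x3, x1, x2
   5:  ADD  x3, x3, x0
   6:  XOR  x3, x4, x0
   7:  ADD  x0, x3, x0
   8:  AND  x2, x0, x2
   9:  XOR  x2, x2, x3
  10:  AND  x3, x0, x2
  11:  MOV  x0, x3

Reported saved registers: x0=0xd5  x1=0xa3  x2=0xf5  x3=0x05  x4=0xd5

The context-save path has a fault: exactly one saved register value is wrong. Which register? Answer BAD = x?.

BAD = x2

after  0: x0=0xd0 x1=0xa3 x2=0xf5 x3=0xf5 x4=0x06  N=0 Z=0
after  1: x0=0xd0 x1=0xa3 x2=0xf5 x3=0xfb x4=0x06  N=1 Z=0
after  2: x0=0xd0 x1=0xa3 x2=0xf5 x3=0xfb x4=0xd5  N=1 Z=0
after  3: x0=0xd0 x1=0xa3 x2=0xf5 x3=0xfb x4=0xd5  N=1 Z=0
after  4: x0=0xd0 x1=0xa3 x2=0xf5 x3=0xa1 x4=0xd5  N=1 Z=0
after  5: x0=0xd0 x1=0xa3 x2=0xf5 x3=0x71 x4=0xd5  N=0 Z=0
after  6: x0=0xd0 x1=0xa3 x2=0xf5 x3=0x05 x4=0xd5  N=0 Z=0
after  7: x0=0xd5 x1=0xa3 x2=0xf5 x3=0x05 x4=0xd5  N=1 Z=0
after  8: x0=0xd5 x1=0xa3 x2=0xd5 x3=0x05 x4=0xd5  N=1 Z=0
-- IRQ taken; context saved, return-PC = 9 --
mismatch: x2: reported 0xf5 vs actual 0xd5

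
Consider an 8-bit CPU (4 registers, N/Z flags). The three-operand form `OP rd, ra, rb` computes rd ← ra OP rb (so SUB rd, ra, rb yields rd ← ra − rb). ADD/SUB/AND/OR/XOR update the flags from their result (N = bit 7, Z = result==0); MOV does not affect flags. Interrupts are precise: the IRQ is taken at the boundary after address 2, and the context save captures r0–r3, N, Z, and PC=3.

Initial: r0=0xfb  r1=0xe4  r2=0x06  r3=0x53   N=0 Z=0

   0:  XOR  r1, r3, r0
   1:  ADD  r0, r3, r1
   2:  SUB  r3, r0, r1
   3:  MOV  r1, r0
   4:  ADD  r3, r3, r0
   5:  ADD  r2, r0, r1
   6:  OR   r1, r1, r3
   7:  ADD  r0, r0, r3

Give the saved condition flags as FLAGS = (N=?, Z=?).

FLAGS = (N=0, Z=0)

after  0: r0=0xfb r1=0xa8 r2=0x06 r3=0x53  N=1 Z=0
after  1: r0=0xfb r1=0xa8 r2=0x06 r3=0x53  N=1 Z=0
after  2: r0=0xfb r1=0xa8 r2=0x06 r3=0x53  N=0 Z=0
-- IRQ taken; context saved, return-PC = 3 --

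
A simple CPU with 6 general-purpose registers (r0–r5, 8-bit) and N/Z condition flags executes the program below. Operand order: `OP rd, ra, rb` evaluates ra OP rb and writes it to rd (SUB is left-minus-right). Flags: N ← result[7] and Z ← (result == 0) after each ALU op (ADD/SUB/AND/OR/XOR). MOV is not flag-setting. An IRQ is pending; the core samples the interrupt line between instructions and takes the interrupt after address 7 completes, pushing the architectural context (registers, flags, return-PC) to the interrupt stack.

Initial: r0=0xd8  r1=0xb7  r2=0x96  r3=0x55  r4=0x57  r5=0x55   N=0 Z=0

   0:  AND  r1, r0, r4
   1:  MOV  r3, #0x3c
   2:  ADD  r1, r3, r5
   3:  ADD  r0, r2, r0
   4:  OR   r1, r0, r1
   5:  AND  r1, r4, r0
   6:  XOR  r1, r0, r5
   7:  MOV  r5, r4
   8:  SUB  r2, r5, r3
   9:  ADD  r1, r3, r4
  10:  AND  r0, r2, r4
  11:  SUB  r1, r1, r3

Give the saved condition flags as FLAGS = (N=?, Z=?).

FLAGS = (N=0, Z=0)

after  0: r0=0xd8 r1=0x50 r2=0x96 r3=0x55 r4=0x57 r5=0x55  N=0 Z=0
after  1: r0=0xd8 r1=0x50 r2=0x96 r3=0x3c r4=0x57 r5=0x55  N=0 Z=0
after  2: r0=0xd8 r1=0x91 r2=0x96 r3=0x3c r4=0x57 r5=0x55  N=1 Z=0
after  3: r0=0x6e r1=0x91 r2=0x96 r3=0x3c r4=0x57 r5=0x55  N=0 Z=0
after  4: r0=0x6e r1=0xff r2=0x96 r3=0x3c r4=0x57 r5=0x55  N=1 Z=0
after  5: r0=0x6e r1=0x46 r2=0x96 r3=0x3c r4=0x57 r5=0x55  N=0 Z=0
after  6: r0=0x6e r1=0x3b r2=0x96 r3=0x3c r4=0x57 r5=0x55  N=0 Z=0
after  7: r0=0x6e r1=0x3b r2=0x96 r3=0x3c r4=0x57 r5=0x57  N=0 Z=0
-- IRQ taken; context saved, return-PC = 8 --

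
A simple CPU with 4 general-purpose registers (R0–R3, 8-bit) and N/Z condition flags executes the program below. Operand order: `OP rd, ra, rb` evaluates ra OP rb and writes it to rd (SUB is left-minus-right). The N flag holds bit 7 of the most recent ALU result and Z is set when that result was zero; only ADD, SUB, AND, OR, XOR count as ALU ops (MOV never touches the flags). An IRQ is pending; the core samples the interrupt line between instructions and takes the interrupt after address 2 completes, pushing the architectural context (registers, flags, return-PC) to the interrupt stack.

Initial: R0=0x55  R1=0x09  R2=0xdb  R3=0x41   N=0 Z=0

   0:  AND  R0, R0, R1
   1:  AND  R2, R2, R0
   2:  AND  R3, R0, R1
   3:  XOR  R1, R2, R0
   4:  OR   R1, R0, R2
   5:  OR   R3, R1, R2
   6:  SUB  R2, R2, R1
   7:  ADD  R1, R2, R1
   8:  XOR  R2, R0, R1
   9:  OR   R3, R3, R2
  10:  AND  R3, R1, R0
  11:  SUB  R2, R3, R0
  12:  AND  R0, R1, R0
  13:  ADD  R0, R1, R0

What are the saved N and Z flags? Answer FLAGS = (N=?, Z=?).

after  0: R0=0x01 R1=0x09 R2=0xdb R3=0x41  N=0 Z=0
after  1: R0=0x01 R1=0x09 R2=0x01 R3=0x41  N=0 Z=0
after  2: R0=0x01 R1=0x09 R2=0x01 R3=0x01  N=0 Z=0
-- IRQ taken; context saved, return-PC = 3 --

FLAGS = (N=0, Z=0)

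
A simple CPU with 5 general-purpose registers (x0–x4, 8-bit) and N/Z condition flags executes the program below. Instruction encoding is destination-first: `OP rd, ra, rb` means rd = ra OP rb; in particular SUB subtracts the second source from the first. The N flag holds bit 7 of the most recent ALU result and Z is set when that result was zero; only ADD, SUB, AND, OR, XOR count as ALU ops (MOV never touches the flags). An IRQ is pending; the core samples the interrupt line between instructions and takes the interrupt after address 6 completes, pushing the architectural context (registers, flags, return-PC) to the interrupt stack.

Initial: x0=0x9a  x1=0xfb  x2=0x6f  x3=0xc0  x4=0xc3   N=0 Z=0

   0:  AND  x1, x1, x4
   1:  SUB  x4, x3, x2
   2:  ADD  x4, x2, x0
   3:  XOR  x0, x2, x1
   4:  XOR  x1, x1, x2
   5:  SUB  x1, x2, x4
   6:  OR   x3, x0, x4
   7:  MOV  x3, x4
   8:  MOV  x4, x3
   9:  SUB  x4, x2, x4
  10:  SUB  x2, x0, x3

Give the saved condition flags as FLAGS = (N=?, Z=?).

after  0: x0=0x9a x1=0xc3 x2=0x6f x3=0xc0 x4=0xc3  N=1 Z=0
after  1: x0=0x9a x1=0xc3 x2=0x6f x3=0xc0 x4=0x51  N=0 Z=0
after  2: x0=0x9a x1=0xc3 x2=0x6f x3=0xc0 x4=0x09  N=0 Z=0
after  3: x0=0xac x1=0xc3 x2=0x6f x3=0xc0 x4=0x09  N=1 Z=0
after  4: x0=0xac x1=0xac x2=0x6f x3=0xc0 x4=0x09  N=1 Z=0
after  5: x0=0xac x1=0x66 x2=0x6f x3=0xc0 x4=0x09  N=0 Z=0
after  6: x0=0xac x1=0x66 x2=0x6f x3=0xad x4=0x09  N=1 Z=0
-- IRQ taken; context saved, return-PC = 7 --

FLAGS = (N=1, Z=0)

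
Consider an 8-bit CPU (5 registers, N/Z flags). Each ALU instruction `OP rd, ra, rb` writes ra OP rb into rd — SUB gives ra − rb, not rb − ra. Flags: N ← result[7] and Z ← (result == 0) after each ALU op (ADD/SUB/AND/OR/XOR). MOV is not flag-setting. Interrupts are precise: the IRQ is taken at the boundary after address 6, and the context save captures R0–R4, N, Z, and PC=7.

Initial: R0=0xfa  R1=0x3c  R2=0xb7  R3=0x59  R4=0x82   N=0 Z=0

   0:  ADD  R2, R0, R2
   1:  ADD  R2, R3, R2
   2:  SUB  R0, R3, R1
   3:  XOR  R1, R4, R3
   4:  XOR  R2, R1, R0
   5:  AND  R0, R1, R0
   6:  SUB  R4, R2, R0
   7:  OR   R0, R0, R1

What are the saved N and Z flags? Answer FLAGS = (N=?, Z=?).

after  0: R0=0xfa R1=0x3c R2=0xb1 R3=0x59 R4=0x82  N=1 Z=0
after  1: R0=0xfa R1=0x3c R2=0x0a R3=0x59 R4=0x82  N=0 Z=0
after  2: R0=0x1d R1=0x3c R2=0x0a R3=0x59 R4=0x82  N=0 Z=0
after  3: R0=0x1d R1=0xdb R2=0x0a R3=0x59 R4=0x82  N=1 Z=0
after  4: R0=0x1d R1=0xdb R2=0xc6 R3=0x59 R4=0x82  N=1 Z=0
after  5: R0=0x19 R1=0xdb R2=0xc6 R3=0x59 R4=0x82  N=0 Z=0
after  6: R0=0x19 R1=0xdb R2=0xc6 R3=0x59 R4=0xad  N=1 Z=0
-- IRQ taken; context saved, return-PC = 7 --

FLAGS = (N=1, Z=0)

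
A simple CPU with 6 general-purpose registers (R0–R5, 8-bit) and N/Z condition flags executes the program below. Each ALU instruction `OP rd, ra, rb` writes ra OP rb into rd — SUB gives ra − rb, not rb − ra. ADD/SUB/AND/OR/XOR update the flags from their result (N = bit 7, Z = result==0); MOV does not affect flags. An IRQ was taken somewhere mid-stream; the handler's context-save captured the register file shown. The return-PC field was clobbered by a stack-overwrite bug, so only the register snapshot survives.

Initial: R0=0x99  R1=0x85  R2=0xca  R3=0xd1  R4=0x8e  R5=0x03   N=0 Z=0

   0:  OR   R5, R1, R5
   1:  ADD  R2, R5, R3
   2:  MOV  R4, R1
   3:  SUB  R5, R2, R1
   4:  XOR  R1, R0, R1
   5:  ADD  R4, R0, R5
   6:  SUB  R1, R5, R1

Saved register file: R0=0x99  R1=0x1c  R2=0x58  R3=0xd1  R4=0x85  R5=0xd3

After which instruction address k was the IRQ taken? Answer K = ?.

after  0: R0=0x99 R1=0x85 R2=0xca R3=0xd1 R4=0x8e R5=0x87  N=1 Z=0
after  1: R0=0x99 R1=0x85 R2=0x58 R3=0xd1 R4=0x8e R5=0x87  N=0 Z=0
after  2: R0=0x99 R1=0x85 R2=0x58 R3=0xd1 R4=0x85 R5=0x87  N=0 Z=0
after  3: R0=0x99 R1=0x85 R2=0x58 R3=0xd1 R4=0x85 R5=0xd3  N=1 Z=0
after  4: R0=0x99 R1=0x1c R2=0x58 R3=0xd1 R4=0x85 R5=0xd3  N=0 Z=0
-- IRQ taken; context saved, return-PC = 5 --

K = 4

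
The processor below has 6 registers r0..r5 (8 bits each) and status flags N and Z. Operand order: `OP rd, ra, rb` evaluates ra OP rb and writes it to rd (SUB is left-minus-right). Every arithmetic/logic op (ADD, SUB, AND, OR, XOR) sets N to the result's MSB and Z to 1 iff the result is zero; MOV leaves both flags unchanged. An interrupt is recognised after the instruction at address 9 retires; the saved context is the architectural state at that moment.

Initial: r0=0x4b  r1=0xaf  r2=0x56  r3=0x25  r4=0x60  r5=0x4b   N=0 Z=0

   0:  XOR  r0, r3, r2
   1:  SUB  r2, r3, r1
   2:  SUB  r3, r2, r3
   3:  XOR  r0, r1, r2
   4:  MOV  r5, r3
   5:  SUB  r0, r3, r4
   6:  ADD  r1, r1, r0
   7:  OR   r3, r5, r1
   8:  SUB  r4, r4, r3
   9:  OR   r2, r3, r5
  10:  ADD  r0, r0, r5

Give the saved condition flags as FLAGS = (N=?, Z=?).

after  0: r0=0x73 r1=0xaf r2=0x56 r3=0x25 r4=0x60 r5=0x4b  N=0 Z=0
after  1: r0=0x73 r1=0xaf r2=0x76 r3=0x25 r4=0x60 r5=0x4b  N=0 Z=0
after  2: r0=0x73 r1=0xaf r2=0x76 r3=0x51 r4=0x60 r5=0x4b  N=0 Z=0
after  3: r0=0xd9 r1=0xaf r2=0x76 r3=0x51 r4=0x60 r5=0x4b  N=1 Z=0
after  4: r0=0xd9 r1=0xaf r2=0x76 r3=0x51 r4=0x60 r5=0x51  N=1 Z=0
after  5: r0=0xf1 r1=0xaf r2=0x76 r3=0x51 r4=0x60 r5=0x51  N=1 Z=0
after  6: r0=0xf1 r1=0xa0 r2=0x76 r3=0x51 r4=0x60 r5=0x51  N=1 Z=0
after  7: r0=0xf1 r1=0xa0 r2=0x76 r3=0xf1 r4=0x60 r5=0x51  N=1 Z=0
after  8: r0=0xf1 r1=0xa0 r2=0x76 r3=0xf1 r4=0x6f r5=0x51  N=0 Z=0
after  9: r0=0xf1 r1=0xa0 r2=0xf1 r3=0xf1 r4=0x6f r5=0x51  N=1 Z=0
-- IRQ taken; context saved, return-PC = 10 --

FLAGS = (N=1, Z=0)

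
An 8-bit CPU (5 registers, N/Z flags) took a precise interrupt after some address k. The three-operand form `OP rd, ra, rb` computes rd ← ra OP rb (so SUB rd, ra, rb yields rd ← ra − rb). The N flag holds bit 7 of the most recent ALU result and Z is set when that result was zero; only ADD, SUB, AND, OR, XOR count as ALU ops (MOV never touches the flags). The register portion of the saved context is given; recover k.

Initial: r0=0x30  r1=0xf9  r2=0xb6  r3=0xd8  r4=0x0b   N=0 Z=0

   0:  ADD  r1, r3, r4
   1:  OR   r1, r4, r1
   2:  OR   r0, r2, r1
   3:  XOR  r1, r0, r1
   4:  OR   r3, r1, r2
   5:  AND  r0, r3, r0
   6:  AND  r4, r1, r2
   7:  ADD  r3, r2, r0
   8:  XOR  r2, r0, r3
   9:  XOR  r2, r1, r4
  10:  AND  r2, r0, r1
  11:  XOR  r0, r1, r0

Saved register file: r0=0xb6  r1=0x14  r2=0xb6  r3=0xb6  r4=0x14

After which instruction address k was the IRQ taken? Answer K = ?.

K = 6

after  0: r0=0x30 r1=0xe3 r2=0xb6 r3=0xd8 r4=0x0b  N=1 Z=0
after  1: r0=0x30 r1=0xeb r2=0xb6 r3=0xd8 r4=0x0b  N=1 Z=0
after  2: r0=0xff r1=0xeb r2=0xb6 r3=0xd8 r4=0x0b  N=1 Z=0
after  3: r0=0xff r1=0x14 r2=0xb6 r3=0xd8 r4=0x0b  N=0 Z=0
after  4: r0=0xff r1=0x14 r2=0xb6 r3=0xb6 r4=0x0b  N=1 Z=0
after  5: r0=0xb6 r1=0x14 r2=0xb6 r3=0xb6 r4=0x0b  N=1 Z=0
after  6: r0=0xb6 r1=0x14 r2=0xb6 r3=0xb6 r4=0x14  N=0 Z=0
-- IRQ taken; context saved, return-PC = 7 --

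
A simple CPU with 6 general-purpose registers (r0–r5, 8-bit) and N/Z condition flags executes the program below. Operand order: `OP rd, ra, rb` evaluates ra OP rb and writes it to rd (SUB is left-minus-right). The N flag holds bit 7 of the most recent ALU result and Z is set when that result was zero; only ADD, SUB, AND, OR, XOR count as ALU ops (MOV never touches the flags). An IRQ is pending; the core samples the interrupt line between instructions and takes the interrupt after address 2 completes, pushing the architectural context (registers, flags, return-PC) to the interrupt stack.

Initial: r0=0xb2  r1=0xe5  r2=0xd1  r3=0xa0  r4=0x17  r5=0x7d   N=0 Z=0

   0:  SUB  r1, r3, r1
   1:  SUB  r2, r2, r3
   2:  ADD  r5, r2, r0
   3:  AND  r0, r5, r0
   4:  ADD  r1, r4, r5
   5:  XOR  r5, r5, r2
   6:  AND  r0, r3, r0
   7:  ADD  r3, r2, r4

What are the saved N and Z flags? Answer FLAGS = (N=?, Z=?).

FLAGS = (N=1, Z=0)

after  0: r0=0xb2 r1=0xbb r2=0xd1 r3=0xa0 r4=0x17 r5=0x7d  N=1 Z=0
after  1: r0=0xb2 r1=0xbb r2=0x31 r3=0xa0 r4=0x17 r5=0x7d  N=0 Z=0
after  2: r0=0xb2 r1=0xbb r2=0x31 r3=0xa0 r4=0x17 r5=0xe3  N=1 Z=0
-- IRQ taken; context saved, return-PC = 3 --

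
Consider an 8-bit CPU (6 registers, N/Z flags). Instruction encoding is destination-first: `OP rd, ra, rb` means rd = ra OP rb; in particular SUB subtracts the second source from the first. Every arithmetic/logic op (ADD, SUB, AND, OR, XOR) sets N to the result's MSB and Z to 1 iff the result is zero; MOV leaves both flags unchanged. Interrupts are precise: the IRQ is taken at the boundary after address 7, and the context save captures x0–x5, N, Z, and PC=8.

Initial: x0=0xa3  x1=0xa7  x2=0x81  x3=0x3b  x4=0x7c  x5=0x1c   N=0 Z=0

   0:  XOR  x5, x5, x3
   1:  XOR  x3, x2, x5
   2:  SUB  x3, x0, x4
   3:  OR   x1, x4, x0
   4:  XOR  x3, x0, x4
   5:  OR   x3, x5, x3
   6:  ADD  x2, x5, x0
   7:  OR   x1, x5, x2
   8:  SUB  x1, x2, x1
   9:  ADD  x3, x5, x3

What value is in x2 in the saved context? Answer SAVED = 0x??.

after  0: x0=0xa3 x1=0xa7 x2=0x81 x3=0x3b x4=0x7c x5=0x27  N=0 Z=0
after  1: x0=0xa3 x1=0xa7 x2=0x81 x3=0xa6 x4=0x7c x5=0x27  N=1 Z=0
after  2: x0=0xa3 x1=0xa7 x2=0x81 x3=0x27 x4=0x7c x5=0x27  N=0 Z=0
after  3: x0=0xa3 x1=0xff x2=0x81 x3=0x27 x4=0x7c x5=0x27  N=1 Z=0
after  4: x0=0xa3 x1=0xff x2=0x81 x3=0xdf x4=0x7c x5=0x27  N=1 Z=0
after  5: x0=0xa3 x1=0xff x2=0x81 x3=0xff x4=0x7c x5=0x27  N=1 Z=0
after  6: x0=0xa3 x1=0xff x2=0xca x3=0xff x4=0x7c x5=0x27  N=1 Z=0
after  7: x0=0xa3 x1=0xef x2=0xca x3=0xff x4=0x7c x5=0x27  N=1 Z=0
-- IRQ taken; context saved, return-PC = 8 --

SAVED = 0xca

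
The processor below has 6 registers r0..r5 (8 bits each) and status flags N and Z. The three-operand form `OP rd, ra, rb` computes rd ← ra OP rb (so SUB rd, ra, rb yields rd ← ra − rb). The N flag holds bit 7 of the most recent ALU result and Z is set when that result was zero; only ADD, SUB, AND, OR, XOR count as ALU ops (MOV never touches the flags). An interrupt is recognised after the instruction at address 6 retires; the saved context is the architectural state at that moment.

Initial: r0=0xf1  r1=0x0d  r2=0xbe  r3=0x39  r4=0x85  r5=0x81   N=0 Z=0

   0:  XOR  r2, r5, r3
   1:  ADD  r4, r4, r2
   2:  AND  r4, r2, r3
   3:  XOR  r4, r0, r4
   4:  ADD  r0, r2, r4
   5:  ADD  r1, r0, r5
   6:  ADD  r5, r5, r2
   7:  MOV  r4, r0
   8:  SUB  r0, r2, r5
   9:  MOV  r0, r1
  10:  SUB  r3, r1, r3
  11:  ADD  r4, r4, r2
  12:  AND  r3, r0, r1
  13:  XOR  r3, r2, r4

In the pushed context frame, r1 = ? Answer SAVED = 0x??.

after  0: r0=0xf1 r1=0x0d r2=0xb8 r3=0x39 r4=0x85 r5=0x81  N=1 Z=0
after  1: r0=0xf1 r1=0x0d r2=0xb8 r3=0x39 r4=0x3d r5=0x81  N=0 Z=0
after  2: r0=0xf1 r1=0x0d r2=0xb8 r3=0x39 r4=0x38 r5=0x81  N=0 Z=0
after  3: r0=0xf1 r1=0x0d r2=0xb8 r3=0x39 r4=0xc9 r5=0x81  N=1 Z=0
after  4: r0=0x81 r1=0x0d r2=0xb8 r3=0x39 r4=0xc9 r5=0x81  N=1 Z=0
after  5: r0=0x81 r1=0x02 r2=0xb8 r3=0x39 r4=0xc9 r5=0x81  N=0 Z=0
after  6: r0=0x81 r1=0x02 r2=0xb8 r3=0x39 r4=0xc9 r5=0x39  N=0 Z=0
-- IRQ taken; context saved, return-PC = 7 --

SAVED = 0x02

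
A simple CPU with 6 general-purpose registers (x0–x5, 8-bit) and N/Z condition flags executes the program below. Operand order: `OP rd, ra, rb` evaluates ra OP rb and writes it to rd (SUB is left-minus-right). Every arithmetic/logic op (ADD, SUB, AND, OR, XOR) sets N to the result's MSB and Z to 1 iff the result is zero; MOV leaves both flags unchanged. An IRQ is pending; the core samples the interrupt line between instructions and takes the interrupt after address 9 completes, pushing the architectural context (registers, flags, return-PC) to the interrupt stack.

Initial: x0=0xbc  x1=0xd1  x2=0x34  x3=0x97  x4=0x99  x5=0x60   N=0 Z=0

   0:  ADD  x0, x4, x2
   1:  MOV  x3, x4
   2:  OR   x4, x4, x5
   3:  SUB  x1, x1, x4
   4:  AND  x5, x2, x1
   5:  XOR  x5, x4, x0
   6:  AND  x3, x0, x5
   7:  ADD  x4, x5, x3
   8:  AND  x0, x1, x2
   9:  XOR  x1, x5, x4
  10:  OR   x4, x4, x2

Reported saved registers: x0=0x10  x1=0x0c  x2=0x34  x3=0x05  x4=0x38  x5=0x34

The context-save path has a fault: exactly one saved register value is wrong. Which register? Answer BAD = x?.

after  0: x0=0xcd x1=0xd1 x2=0x34 x3=0x97 x4=0x99 x5=0x60  N=1 Z=0
after  1: x0=0xcd x1=0xd1 x2=0x34 x3=0x99 x4=0x99 x5=0x60  N=1 Z=0
after  2: x0=0xcd x1=0xd1 x2=0x34 x3=0x99 x4=0xf9 x5=0x60  N=1 Z=0
after  3: x0=0xcd x1=0xd8 x2=0x34 x3=0x99 x4=0xf9 x5=0x60  N=1 Z=0
after  4: x0=0xcd x1=0xd8 x2=0x34 x3=0x99 x4=0xf9 x5=0x10  N=0 Z=0
after  5: x0=0xcd x1=0xd8 x2=0x34 x3=0x99 x4=0xf9 x5=0x34  N=0 Z=0
after  6: x0=0xcd x1=0xd8 x2=0x34 x3=0x04 x4=0xf9 x5=0x34  N=0 Z=0
after  7: x0=0xcd x1=0xd8 x2=0x34 x3=0x04 x4=0x38 x5=0x34  N=0 Z=0
after  8: x0=0x10 x1=0xd8 x2=0x34 x3=0x04 x4=0x38 x5=0x34  N=0 Z=0
after  9: x0=0x10 x1=0x0c x2=0x34 x3=0x04 x4=0x38 x5=0x34  N=0 Z=0
-- IRQ taken; context saved, return-PC = 10 --
mismatch: x3: reported 0x05 vs actual 0x04

BAD = x3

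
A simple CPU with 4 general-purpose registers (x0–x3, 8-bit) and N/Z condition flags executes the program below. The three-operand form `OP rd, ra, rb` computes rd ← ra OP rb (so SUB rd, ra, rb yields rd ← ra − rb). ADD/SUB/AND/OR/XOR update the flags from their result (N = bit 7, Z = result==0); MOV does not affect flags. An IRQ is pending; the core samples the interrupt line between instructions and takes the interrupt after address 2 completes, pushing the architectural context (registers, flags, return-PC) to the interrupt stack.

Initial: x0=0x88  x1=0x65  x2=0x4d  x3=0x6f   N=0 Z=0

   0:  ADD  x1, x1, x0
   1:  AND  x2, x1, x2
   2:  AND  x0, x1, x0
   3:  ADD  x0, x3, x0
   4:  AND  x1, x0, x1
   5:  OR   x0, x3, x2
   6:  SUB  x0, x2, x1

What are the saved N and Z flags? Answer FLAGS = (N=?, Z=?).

FLAGS = (N=1, Z=0)

after  0: x0=0x88 x1=0xed x2=0x4d x3=0x6f  N=1 Z=0
after  1: x0=0x88 x1=0xed x2=0x4d x3=0x6f  N=0 Z=0
after  2: x0=0x88 x1=0xed x2=0x4d x3=0x6f  N=1 Z=0
-- IRQ taken; context saved, return-PC = 3 --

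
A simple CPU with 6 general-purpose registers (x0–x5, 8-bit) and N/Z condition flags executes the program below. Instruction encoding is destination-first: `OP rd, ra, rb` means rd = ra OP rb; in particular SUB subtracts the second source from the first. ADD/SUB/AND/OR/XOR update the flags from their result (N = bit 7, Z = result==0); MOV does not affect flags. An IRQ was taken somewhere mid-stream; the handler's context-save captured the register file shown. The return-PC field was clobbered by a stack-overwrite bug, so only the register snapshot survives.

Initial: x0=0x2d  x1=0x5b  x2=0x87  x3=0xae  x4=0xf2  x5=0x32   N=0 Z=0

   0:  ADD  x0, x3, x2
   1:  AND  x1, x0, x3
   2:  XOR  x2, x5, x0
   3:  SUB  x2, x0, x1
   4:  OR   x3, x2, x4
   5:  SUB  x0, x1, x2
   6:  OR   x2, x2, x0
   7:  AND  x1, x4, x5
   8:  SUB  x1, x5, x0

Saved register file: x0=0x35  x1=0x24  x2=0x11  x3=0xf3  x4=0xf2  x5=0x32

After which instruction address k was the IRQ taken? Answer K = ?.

after  0: x0=0x35 x1=0x5b x2=0x87 x3=0xae x4=0xf2 x5=0x32  N=0 Z=0
after  1: x0=0x35 x1=0x24 x2=0x87 x3=0xae x4=0xf2 x5=0x32  N=0 Z=0
after  2: x0=0x35 x1=0x24 x2=0x07 x3=0xae x4=0xf2 x5=0x32  N=0 Z=0
after  3: x0=0x35 x1=0x24 x2=0x11 x3=0xae x4=0xf2 x5=0x32  N=0 Z=0
after  4: x0=0x35 x1=0x24 x2=0x11 x3=0xf3 x4=0xf2 x5=0x32  N=1 Z=0
-- IRQ taken; context saved, return-PC = 5 --

K = 4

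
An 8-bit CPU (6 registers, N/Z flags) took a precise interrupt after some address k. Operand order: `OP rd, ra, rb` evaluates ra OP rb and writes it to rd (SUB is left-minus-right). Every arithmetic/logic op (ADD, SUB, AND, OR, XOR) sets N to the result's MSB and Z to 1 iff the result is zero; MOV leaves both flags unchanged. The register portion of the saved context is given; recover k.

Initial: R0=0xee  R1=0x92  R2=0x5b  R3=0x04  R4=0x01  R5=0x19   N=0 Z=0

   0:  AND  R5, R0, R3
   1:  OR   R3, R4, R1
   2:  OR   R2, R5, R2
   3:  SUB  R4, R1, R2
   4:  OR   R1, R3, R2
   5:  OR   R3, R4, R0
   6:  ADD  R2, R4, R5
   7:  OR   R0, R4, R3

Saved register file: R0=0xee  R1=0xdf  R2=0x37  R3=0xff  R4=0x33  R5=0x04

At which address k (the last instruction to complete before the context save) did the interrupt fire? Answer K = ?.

after  0: R0=0xee R1=0x92 R2=0x5b R3=0x04 R4=0x01 R5=0x04  N=0 Z=0
after  1: R0=0xee R1=0x92 R2=0x5b R3=0x93 R4=0x01 R5=0x04  N=1 Z=0
after  2: R0=0xee R1=0x92 R2=0x5f R3=0x93 R4=0x01 R5=0x04  N=0 Z=0
after  3: R0=0xee R1=0x92 R2=0x5f R3=0x93 R4=0x33 R5=0x04  N=0 Z=0
after  4: R0=0xee R1=0xdf R2=0x5f R3=0x93 R4=0x33 R5=0x04  N=1 Z=0
after  5: R0=0xee R1=0xdf R2=0x5f R3=0xff R4=0x33 R5=0x04  N=1 Z=0
after  6: R0=0xee R1=0xdf R2=0x37 R3=0xff R4=0x33 R5=0x04  N=0 Z=0
-- IRQ taken; context saved, return-PC = 7 --

K = 6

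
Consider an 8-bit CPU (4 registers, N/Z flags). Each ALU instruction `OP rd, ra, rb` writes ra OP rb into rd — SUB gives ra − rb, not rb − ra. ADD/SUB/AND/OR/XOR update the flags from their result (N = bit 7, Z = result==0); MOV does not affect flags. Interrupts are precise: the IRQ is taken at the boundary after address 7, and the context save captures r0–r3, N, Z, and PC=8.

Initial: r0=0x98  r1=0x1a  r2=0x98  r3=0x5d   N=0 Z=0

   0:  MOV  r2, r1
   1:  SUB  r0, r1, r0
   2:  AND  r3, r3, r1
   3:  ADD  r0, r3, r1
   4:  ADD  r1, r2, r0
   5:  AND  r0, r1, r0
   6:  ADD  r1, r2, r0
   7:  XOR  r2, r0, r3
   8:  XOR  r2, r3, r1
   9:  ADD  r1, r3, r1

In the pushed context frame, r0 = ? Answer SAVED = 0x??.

after  0: r0=0x98 r1=0x1a r2=0x1a r3=0x5d  N=0 Z=0
after  1: r0=0x82 r1=0x1a r2=0x1a r3=0x5d  N=1 Z=0
after  2: r0=0x82 r1=0x1a r2=0x1a r3=0x18  N=0 Z=0
after  3: r0=0x32 r1=0x1a r2=0x1a r3=0x18  N=0 Z=0
after  4: r0=0x32 r1=0x4c r2=0x1a r3=0x18  N=0 Z=0
after  5: r0=0x00 r1=0x4c r2=0x1a r3=0x18  N=0 Z=1
after  6: r0=0x00 r1=0x1a r2=0x1a r3=0x18  N=0 Z=0
after  7: r0=0x00 r1=0x1a r2=0x18 r3=0x18  N=0 Z=0
-- IRQ taken; context saved, return-PC = 8 --

SAVED = 0x00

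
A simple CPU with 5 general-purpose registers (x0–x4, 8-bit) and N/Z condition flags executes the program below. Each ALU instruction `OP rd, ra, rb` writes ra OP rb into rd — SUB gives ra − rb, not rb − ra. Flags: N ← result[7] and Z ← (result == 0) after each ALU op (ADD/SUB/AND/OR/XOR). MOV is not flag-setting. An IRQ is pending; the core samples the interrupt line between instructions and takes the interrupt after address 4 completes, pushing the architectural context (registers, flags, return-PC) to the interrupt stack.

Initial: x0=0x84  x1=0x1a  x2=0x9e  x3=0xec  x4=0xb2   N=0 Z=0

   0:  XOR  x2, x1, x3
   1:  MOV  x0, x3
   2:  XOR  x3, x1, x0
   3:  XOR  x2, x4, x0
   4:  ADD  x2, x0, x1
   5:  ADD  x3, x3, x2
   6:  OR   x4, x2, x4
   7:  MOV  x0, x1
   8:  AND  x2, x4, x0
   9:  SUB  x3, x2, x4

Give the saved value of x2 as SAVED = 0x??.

SAVED = 0x06

after  0: x0=0x84 x1=0x1a x2=0xf6 x3=0xec x4=0xb2  N=1 Z=0
after  1: x0=0xec x1=0x1a x2=0xf6 x3=0xec x4=0xb2  N=1 Z=0
after  2: x0=0xec x1=0x1a x2=0xf6 x3=0xf6 x4=0xb2  N=1 Z=0
after  3: x0=0xec x1=0x1a x2=0x5e x3=0xf6 x4=0xb2  N=0 Z=0
after  4: x0=0xec x1=0x1a x2=0x06 x3=0xf6 x4=0xb2  N=0 Z=0
-- IRQ taken; context saved, return-PC = 5 --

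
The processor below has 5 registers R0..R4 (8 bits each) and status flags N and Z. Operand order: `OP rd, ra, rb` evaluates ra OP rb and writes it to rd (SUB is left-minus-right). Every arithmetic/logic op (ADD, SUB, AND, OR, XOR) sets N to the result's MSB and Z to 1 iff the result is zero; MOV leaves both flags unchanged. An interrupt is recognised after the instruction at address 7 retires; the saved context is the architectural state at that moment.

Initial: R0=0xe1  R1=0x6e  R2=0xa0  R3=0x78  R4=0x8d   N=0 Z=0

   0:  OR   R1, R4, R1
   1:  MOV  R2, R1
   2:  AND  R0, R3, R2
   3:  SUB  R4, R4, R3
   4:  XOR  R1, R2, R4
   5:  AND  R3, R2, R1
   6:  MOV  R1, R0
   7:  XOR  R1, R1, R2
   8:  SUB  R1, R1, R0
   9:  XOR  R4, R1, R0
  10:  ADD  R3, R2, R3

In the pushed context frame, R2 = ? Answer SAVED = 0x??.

after  0: R0=0xe1 R1=0xef R2=0xa0 R3=0x78 R4=0x8d  N=1 Z=0
after  1: R0=0xe1 R1=0xef R2=0xef R3=0x78 R4=0x8d  N=1 Z=0
after  2: R0=0x68 R1=0xef R2=0xef R3=0x78 R4=0x8d  N=0 Z=0
after  3: R0=0x68 R1=0xef R2=0xef R3=0x78 R4=0x15  N=0 Z=0
after  4: R0=0x68 R1=0xfa R2=0xef R3=0x78 R4=0x15  N=1 Z=0
after  5: R0=0x68 R1=0xfa R2=0xef R3=0xea R4=0x15  N=1 Z=0
after  6: R0=0x68 R1=0x68 R2=0xef R3=0xea R4=0x15  N=1 Z=0
after  7: R0=0x68 R1=0x87 R2=0xef R3=0xea R4=0x15  N=1 Z=0
-- IRQ taken; context saved, return-PC = 8 --

SAVED = 0xef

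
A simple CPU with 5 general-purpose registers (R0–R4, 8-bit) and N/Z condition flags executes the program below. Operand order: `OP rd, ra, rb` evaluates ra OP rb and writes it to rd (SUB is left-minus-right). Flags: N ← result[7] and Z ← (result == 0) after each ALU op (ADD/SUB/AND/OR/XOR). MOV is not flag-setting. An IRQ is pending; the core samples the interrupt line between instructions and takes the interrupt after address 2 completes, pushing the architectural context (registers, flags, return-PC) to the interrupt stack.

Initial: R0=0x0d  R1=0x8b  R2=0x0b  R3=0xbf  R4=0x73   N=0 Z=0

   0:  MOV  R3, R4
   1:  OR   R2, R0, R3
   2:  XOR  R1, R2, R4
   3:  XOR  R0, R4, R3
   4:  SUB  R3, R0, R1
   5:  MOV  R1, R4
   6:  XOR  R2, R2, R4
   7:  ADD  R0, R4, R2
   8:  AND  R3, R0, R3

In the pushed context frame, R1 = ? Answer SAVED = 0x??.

SAVED = 0x0c

after  0: R0=0x0d R1=0x8b R2=0x0b R3=0x73 R4=0x73  N=0 Z=0
after  1: R0=0x0d R1=0x8b R2=0x7f R3=0x73 R4=0x73  N=0 Z=0
after  2: R0=0x0d R1=0x0c R2=0x7f R3=0x73 R4=0x73  N=0 Z=0
-- IRQ taken; context saved, return-PC = 3 --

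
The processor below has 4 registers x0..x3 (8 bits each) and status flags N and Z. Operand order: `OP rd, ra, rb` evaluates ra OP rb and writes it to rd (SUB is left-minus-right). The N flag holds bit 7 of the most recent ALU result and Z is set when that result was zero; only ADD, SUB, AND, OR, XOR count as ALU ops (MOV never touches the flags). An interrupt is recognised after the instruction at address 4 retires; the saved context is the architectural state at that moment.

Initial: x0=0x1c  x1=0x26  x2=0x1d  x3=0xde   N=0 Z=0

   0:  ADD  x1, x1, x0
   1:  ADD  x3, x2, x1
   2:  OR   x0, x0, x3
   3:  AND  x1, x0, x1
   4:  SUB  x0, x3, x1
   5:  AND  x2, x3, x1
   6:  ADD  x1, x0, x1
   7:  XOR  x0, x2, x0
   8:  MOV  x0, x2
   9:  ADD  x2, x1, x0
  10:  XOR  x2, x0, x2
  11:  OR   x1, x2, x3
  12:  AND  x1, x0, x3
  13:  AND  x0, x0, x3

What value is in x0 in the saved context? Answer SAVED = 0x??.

SAVED = 0x1d

after  0: x0=0x1c x1=0x42 x2=0x1d x3=0xde  N=0 Z=0
after  1: x0=0x1c x1=0x42 x2=0x1d x3=0x5f  N=0 Z=0
after  2: x0=0x5f x1=0x42 x2=0x1d x3=0x5f  N=0 Z=0
after  3: x0=0x5f x1=0x42 x2=0x1d x3=0x5f  N=0 Z=0
after  4: x0=0x1d x1=0x42 x2=0x1d x3=0x5f  N=0 Z=0
-- IRQ taken; context saved, return-PC = 5 --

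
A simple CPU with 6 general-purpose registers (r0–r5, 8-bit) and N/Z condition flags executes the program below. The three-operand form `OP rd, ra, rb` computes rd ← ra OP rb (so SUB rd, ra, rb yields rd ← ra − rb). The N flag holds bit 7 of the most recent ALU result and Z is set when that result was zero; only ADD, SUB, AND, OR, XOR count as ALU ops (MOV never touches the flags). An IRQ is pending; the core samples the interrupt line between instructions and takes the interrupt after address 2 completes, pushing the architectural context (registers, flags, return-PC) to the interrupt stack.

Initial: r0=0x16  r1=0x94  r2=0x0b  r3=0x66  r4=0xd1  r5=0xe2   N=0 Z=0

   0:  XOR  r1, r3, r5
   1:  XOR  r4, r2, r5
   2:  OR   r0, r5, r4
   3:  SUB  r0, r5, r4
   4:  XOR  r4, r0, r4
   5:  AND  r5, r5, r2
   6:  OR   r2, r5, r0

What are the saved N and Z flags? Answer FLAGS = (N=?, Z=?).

FLAGS = (N=1, Z=0)

after  0: r0=0x16 r1=0x84 r2=0x0b r3=0x66 r4=0xd1 r5=0xe2  N=1 Z=0
after  1: r0=0x16 r1=0x84 r2=0x0b r3=0x66 r4=0xe9 r5=0xe2  N=1 Z=0
after  2: r0=0xeb r1=0x84 r2=0x0b r3=0x66 r4=0xe9 r5=0xe2  N=1 Z=0
-- IRQ taken; context saved, return-PC = 3 --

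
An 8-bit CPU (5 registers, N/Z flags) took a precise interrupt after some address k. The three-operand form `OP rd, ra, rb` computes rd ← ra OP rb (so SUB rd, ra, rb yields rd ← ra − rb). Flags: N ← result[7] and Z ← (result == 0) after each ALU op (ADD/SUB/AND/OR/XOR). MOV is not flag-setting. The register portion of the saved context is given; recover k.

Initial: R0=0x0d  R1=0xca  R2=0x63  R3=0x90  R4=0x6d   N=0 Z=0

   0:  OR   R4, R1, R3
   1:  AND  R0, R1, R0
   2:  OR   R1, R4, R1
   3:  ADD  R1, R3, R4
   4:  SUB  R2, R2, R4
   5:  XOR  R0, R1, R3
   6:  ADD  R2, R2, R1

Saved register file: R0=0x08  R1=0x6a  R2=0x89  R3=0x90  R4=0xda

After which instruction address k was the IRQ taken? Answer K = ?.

K = 4

after  0: R0=0x0d R1=0xca R2=0x63 R3=0x90 R4=0xda  N=1 Z=0
after  1: R0=0x08 R1=0xca R2=0x63 R3=0x90 R4=0xda  N=0 Z=0
after  2: R0=0x08 R1=0xda R2=0x63 R3=0x90 R4=0xda  N=1 Z=0
after  3: R0=0x08 R1=0x6a R2=0x63 R3=0x90 R4=0xda  N=0 Z=0
after  4: R0=0x08 R1=0x6a R2=0x89 R3=0x90 R4=0xda  N=1 Z=0
-- IRQ taken; context saved, return-PC = 5 --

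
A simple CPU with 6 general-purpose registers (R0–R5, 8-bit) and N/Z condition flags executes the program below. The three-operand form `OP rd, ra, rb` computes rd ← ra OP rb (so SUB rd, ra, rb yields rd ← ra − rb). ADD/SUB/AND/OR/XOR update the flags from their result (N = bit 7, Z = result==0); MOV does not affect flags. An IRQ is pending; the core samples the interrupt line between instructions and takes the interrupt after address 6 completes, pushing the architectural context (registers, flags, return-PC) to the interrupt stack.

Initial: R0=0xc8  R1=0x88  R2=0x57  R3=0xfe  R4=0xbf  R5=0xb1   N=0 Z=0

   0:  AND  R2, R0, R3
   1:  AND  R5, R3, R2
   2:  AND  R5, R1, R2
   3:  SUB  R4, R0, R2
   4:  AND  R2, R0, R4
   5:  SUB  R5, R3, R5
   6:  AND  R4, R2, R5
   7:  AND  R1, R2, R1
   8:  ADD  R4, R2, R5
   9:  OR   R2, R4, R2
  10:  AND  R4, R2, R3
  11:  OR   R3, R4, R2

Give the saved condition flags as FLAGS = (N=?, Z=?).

FLAGS = (N=0, Z=1)

after  0: R0=0xc8 R1=0x88 R2=0xc8 R3=0xfe R4=0xbf R5=0xb1  N=1 Z=0
after  1: R0=0xc8 R1=0x88 R2=0xc8 R3=0xfe R4=0xbf R5=0xc8  N=1 Z=0
after  2: R0=0xc8 R1=0x88 R2=0xc8 R3=0xfe R4=0xbf R5=0x88  N=1 Z=0
after  3: R0=0xc8 R1=0x88 R2=0xc8 R3=0xfe R4=0x00 R5=0x88  N=0 Z=1
after  4: R0=0xc8 R1=0x88 R2=0x00 R3=0xfe R4=0x00 R5=0x88  N=0 Z=1
after  5: R0=0xc8 R1=0x88 R2=0x00 R3=0xfe R4=0x00 R5=0x76  N=0 Z=0
after  6: R0=0xc8 R1=0x88 R2=0x00 R3=0xfe R4=0x00 R5=0x76  N=0 Z=1
-- IRQ taken; context saved, return-PC = 7 --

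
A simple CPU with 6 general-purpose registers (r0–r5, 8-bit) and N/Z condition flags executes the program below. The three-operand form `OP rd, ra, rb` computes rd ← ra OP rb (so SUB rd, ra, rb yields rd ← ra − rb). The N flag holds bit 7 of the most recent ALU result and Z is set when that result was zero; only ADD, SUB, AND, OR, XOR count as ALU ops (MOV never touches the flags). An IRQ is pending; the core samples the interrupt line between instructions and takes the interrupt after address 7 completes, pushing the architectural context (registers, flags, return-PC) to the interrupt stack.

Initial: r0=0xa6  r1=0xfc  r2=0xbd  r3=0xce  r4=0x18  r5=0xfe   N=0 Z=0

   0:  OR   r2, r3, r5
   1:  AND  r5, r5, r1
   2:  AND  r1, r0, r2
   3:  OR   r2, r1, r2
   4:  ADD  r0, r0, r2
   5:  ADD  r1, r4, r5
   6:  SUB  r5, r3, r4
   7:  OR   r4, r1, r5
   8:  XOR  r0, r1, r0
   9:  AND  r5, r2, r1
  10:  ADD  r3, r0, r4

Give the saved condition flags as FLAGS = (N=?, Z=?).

FLAGS = (N=1, Z=0)

after  0: r0=0xa6 r1=0xfc r2=0xfe r3=0xce r4=0x18 r5=0xfe  N=1 Z=0
after  1: r0=0xa6 r1=0xfc r2=0xfe r3=0xce r4=0x18 r5=0xfc  N=1 Z=0
after  2: r0=0xa6 r1=0xa6 r2=0xfe r3=0xce r4=0x18 r5=0xfc  N=1 Z=0
after  3: r0=0xa6 r1=0xa6 r2=0xfe r3=0xce r4=0x18 r5=0xfc  N=1 Z=0
after  4: r0=0xa4 r1=0xa6 r2=0xfe r3=0xce r4=0x18 r5=0xfc  N=1 Z=0
after  5: r0=0xa4 r1=0x14 r2=0xfe r3=0xce r4=0x18 r5=0xfc  N=0 Z=0
after  6: r0=0xa4 r1=0x14 r2=0xfe r3=0xce r4=0x18 r5=0xb6  N=1 Z=0
after  7: r0=0xa4 r1=0x14 r2=0xfe r3=0xce r4=0xb6 r5=0xb6  N=1 Z=0
-- IRQ taken; context saved, return-PC = 8 --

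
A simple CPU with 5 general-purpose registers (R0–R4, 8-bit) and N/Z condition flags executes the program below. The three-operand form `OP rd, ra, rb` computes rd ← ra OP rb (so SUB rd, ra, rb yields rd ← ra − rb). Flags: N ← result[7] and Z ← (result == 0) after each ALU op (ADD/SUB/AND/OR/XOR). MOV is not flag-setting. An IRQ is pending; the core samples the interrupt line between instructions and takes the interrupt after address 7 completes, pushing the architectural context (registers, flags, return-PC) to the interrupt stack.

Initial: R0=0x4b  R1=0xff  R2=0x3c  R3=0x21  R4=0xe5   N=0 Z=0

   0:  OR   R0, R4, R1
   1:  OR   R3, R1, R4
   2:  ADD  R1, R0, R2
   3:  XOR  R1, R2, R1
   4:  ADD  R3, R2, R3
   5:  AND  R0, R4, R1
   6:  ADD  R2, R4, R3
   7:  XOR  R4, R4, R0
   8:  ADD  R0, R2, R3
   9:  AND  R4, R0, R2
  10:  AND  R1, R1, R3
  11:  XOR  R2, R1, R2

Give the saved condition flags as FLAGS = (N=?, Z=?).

FLAGS = (N=1, Z=0)

after  0: R0=0xff R1=0xff R2=0x3c R3=0x21 R4=0xe5  N=1 Z=0
after  1: R0=0xff R1=0xff R2=0x3c R3=0xff R4=0xe5  N=1 Z=0
after  2: R0=0xff R1=0x3b R2=0x3c R3=0xff R4=0xe5  N=0 Z=0
after  3: R0=0xff R1=0x07 R2=0x3c R3=0xff R4=0xe5  N=0 Z=0
after  4: R0=0xff R1=0x07 R2=0x3c R3=0x3b R4=0xe5  N=0 Z=0
after  5: R0=0x05 R1=0x07 R2=0x3c R3=0x3b R4=0xe5  N=0 Z=0
after  6: R0=0x05 R1=0x07 R2=0x20 R3=0x3b R4=0xe5  N=0 Z=0
after  7: R0=0x05 R1=0x07 R2=0x20 R3=0x3b R4=0xe0  N=1 Z=0
-- IRQ taken; context saved, return-PC = 8 --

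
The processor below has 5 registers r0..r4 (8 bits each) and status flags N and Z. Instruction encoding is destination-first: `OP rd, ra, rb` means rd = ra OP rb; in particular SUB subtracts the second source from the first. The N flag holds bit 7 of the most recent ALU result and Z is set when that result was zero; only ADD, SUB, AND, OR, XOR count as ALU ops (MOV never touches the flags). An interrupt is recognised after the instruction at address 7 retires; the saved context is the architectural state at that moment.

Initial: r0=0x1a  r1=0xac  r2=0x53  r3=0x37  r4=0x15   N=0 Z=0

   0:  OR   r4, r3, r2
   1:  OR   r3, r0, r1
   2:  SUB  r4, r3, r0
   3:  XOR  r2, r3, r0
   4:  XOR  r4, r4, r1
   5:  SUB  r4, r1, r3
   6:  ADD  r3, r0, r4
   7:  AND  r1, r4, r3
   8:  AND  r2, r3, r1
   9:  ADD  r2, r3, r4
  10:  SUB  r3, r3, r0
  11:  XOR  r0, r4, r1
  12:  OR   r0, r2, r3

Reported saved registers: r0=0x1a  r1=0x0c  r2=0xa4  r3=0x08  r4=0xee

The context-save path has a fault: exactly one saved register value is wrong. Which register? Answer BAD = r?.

after  0: r0=0x1a r1=0xac r2=0x53 r3=0x37 r4=0x77  N=0 Z=0
after  1: r0=0x1a r1=0xac r2=0x53 r3=0xbe r4=0x77  N=1 Z=0
after  2: r0=0x1a r1=0xac r2=0x53 r3=0xbe r4=0xa4  N=1 Z=0
after  3: r0=0x1a r1=0xac r2=0xa4 r3=0xbe r4=0xa4  N=1 Z=0
after  4: r0=0x1a r1=0xac r2=0xa4 r3=0xbe r4=0x08  N=0 Z=0
after  5: r0=0x1a r1=0xac r2=0xa4 r3=0xbe r4=0xee  N=1 Z=0
after  6: r0=0x1a r1=0xac r2=0xa4 r3=0x08 r4=0xee  N=0 Z=0
after  7: r0=0x1a r1=0x08 r2=0xa4 r3=0x08 r4=0xee  N=0 Z=0
-- IRQ taken; context saved, return-PC = 8 --
mismatch: r1: reported 0x0c vs actual 0x08

BAD = r1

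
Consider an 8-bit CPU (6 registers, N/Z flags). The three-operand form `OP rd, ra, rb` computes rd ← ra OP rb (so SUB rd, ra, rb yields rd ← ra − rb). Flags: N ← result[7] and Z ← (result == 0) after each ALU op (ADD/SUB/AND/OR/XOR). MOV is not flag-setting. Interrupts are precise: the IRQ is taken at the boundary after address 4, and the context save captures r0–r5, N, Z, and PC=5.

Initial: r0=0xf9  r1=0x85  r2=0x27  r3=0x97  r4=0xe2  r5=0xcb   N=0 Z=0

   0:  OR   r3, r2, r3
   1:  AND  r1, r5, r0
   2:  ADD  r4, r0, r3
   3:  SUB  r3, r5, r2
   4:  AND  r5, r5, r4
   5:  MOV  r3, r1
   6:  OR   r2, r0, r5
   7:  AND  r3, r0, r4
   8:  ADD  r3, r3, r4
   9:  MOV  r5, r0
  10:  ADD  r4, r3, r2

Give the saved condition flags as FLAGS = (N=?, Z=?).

FLAGS = (N=1, Z=0)

after  0: r0=0xf9 r1=0x85 r2=0x27 r3=0xb7 r4=0xe2 r5=0xcb  N=1 Z=0
after  1: r0=0xf9 r1=0xc9 r2=0x27 r3=0xb7 r4=0xe2 r5=0xcb  N=1 Z=0
after  2: r0=0xf9 r1=0xc9 r2=0x27 r3=0xb7 r4=0xb0 r5=0xcb  N=1 Z=0
after  3: r0=0xf9 r1=0xc9 r2=0x27 r3=0xa4 r4=0xb0 r5=0xcb  N=1 Z=0
after  4: r0=0xf9 r1=0xc9 r2=0x27 r3=0xa4 r4=0xb0 r5=0x80  N=1 Z=0
-- IRQ taken; context saved, return-PC = 5 --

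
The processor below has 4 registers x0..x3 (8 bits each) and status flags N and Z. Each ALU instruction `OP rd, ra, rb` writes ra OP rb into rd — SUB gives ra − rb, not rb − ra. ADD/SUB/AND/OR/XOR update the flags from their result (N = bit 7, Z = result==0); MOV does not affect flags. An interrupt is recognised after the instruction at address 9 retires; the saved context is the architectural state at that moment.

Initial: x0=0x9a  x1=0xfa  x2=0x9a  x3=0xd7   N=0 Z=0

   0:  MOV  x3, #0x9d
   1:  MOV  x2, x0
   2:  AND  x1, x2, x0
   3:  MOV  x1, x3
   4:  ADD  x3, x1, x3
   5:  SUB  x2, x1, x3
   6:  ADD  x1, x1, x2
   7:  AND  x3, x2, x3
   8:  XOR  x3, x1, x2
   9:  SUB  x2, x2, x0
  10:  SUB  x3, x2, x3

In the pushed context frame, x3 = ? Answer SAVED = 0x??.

SAVED = 0x63

after  0: x0=0x9a x1=0xfa x2=0x9a x3=0x9d  N=0 Z=0
after  1: x0=0x9a x1=0xfa x2=0x9a x3=0x9d  N=0 Z=0
after  2: x0=0x9a x1=0x9a x2=0x9a x3=0x9d  N=1 Z=0
after  3: x0=0x9a x1=0x9d x2=0x9a x3=0x9d  N=1 Z=0
after  4: x0=0x9a x1=0x9d x2=0x9a x3=0x3a  N=0 Z=0
after  5: x0=0x9a x1=0x9d x2=0x63 x3=0x3a  N=0 Z=0
after  6: x0=0x9a x1=0x00 x2=0x63 x3=0x3a  N=0 Z=1
after  7: x0=0x9a x1=0x00 x2=0x63 x3=0x22  N=0 Z=0
after  8: x0=0x9a x1=0x00 x2=0x63 x3=0x63  N=0 Z=0
after  9: x0=0x9a x1=0x00 x2=0xc9 x3=0x63  N=1 Z=0
-- IRQ taken; context saved, return-PC = 10 --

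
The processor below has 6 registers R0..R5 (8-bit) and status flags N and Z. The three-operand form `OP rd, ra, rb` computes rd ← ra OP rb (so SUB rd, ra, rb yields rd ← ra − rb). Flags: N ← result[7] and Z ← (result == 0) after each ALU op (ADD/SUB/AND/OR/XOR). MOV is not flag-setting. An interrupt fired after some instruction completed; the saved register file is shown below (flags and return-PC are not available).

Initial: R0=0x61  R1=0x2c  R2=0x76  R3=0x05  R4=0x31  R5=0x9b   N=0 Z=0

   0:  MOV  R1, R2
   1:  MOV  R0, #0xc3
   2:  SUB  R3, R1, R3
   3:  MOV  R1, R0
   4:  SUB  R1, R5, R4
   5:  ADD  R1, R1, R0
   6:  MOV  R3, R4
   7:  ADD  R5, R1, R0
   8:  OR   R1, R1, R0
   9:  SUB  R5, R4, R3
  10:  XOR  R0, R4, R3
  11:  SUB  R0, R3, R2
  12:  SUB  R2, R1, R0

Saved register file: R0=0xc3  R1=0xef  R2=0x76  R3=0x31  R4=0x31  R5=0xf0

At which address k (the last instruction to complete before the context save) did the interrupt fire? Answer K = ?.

after  0: R0=0x61 R1=0x76 R2=0x76 R3=0x05 R4=0x31 R5=0x9b  N=0 Z=0
after  1: R0=0xc3 R1=0x76 R2=0x76 R3=0x05 R4=0x31 R5=0x9b  N=0 Z=0
after  2: R0=0xc3 R1=0x76 R2=0x76 R3=0x71 R4=0x31 R5=0x9b  N=0 Z=0
after  3: R0=0xc3 R1=0xc3 R2=0x76 R3=0x71 R4=0x31 R5=0x9b  N=0 Z=0
after  4: R0=0xc3 R1=0x6a R2=0x76 R3=0x71 R4=0x31 R5=0x9b  N=0 Z=0
after  5: R0=0xc3 R1=0x2d R2=0x76 R3=0x71 R4=0x31 R5=0x9b  N=0 Z=0
after  6: R0=0xc3 R1=0x2d R2=0x76 R3=0x31 R4=0x31 R5=0x9b  N=0 Z=0
after  7: R0=0xc3 R1=0x2d R2=0x76 R3=0x31 R4=0x31 R5=0xf0  N=1 Z=0
after  8: R0=0xc3 R1=0xef R2=0x76 R3=0x31 R4=0x31 R5=0xf0  N=1 Z=0
-- IRQ taken; context saved, return-PC = 9 --

K = 8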